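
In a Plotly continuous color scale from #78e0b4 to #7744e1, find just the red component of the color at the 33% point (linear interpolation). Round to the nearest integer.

R₁ = 120 (from #78e0b4), R₂ = 119 (from #7744e1).
R = 120 + 0.33 × (119 − 120) = 119.67 → 120

120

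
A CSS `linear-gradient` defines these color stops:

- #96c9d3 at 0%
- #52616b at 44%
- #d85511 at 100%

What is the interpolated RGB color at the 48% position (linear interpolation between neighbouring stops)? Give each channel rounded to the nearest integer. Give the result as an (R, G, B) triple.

48% lies between the 44% and 100% stops, so the local fraction is t = (48 − 44)/(100 − 44) = 4/56 ≈ 0.0714.
#52616b → (82, 97, 107); #d85511 → (216, 85, 17).
R = 82 + 0.0714 × (216 − 82) = 91.568 → 92
G = 97 + 0.0714 × (85 − 97) = 96.143 → 96
B = 107 + 0.0714 × (17 − 107) = 100.574 → 101

(92, 96, 101)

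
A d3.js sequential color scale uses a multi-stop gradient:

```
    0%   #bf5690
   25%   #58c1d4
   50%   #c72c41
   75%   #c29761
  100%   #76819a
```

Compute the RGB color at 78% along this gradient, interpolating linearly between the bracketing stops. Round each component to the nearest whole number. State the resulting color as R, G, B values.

78% lies between the 75% and 100% stops, so the local fraction is t = (78 − 75)/(100 − 75) = 3/25 ≈ 0.12.
#c29761 → (194, 151, 97); #76819a → (118, 129, 154).
R = 194 + 0.12 × (118 − 194) = 184.88 → 185
G = 151 + 0.12 × (129 − 151) = 148.36 → 148
B = 97 + 0.12 × (154 − 97) = 103.84 → 104

(185, 148, 104)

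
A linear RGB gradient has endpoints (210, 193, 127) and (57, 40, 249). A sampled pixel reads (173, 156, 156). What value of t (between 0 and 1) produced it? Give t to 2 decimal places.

0.24

Invert the lerp on the R channel (largest span, 153): t = (173 − 210) / (57 − 210) = -37/-153 = 0.24183.
Check on G: (156 − 193)/(40 − 193) = 0.2418 ✓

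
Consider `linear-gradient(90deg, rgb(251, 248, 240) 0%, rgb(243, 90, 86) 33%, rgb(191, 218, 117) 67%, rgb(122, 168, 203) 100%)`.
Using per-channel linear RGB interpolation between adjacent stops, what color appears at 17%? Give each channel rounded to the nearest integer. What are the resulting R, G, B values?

17% lies between the 0% and 33% stops, so the local fraction is t = (17 − 0)/(33 − 0) = 17/33 ≈ 0.5152.
R = 251 + 0.5152 × (243 − 251) = 246.878 → 247
G = 248 + 0.5152 × (90 − 248) = 166.598 → 167
B = 240 + 0.5152 × (86 − 240) = 160.659 → 161

(247, 167, 161)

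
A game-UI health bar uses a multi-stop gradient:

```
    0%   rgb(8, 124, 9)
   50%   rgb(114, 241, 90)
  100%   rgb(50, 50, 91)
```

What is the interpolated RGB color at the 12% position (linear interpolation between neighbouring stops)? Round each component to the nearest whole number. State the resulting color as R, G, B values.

12% lies between the 0% and 50% stops, so the local fraction is t = (12 − 0)/(50 − 0) = 12/50 ≈ 0.24.
R = 8 + 0.24 × (114 − 8) = 33.44 → 33
G = 124 + 0.24 × (241 − 124) = 152.08 → 152
B = 9 + 0.24 × (90 − 9) = 28.44 → 28

(33, 152, 28)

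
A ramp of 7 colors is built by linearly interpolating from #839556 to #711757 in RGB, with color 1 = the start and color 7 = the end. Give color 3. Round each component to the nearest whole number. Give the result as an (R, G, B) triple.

(125, 107, 86)

With 7 swatches and endpoints inclusive, swatch 3 sits at t = (3 − 1)/(7 − 1) = 2/6 ≈ 0.3333.
#839556 → (131, 149, 86); #711757 → (113, 23, 87).
R = 131 + 0.3333 × (113 − 131) = 125.001 → 125
G = 149 + 0.3333 × (23 − 149) = 107.004 → 107
B = 86 + 0.3333 × (87 − 86) = 86.333 → 86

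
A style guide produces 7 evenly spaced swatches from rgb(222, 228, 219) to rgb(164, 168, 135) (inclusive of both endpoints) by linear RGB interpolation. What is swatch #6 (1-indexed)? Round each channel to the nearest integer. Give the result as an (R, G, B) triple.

(174, 178, 149)

With 7 swatches and endpoints inclusive, swatch 6 sits at t = (6 − 1)/(7 − 1) = 5/6 ≈ 0.8333.
R = 222 + 0.8333 × (164 − 222) = 173.669 → 174
G = 228 + 0.8333 × (168 − 228) = 178.002 → 178
B = 219 + 0.8333 × (135 − 219) = 149.003 → 149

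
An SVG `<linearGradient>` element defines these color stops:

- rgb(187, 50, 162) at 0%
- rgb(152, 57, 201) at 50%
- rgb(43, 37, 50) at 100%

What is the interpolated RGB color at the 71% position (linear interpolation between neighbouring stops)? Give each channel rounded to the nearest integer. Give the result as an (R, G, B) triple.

71% lies between the 50% and 100% stops, so the local fraction is t = (71 − 50)/(100 − 50) = 21/50 ≈ 0.42.
R = 152 + 0.42 × (43 − 152) = 106.22 → 106
G = 57 + 0.42 × (37 − 57) = 48.6 → 49
B = 201 + 0.42 × (50 − 201) = 137.58 → 138

(106, 49, 138)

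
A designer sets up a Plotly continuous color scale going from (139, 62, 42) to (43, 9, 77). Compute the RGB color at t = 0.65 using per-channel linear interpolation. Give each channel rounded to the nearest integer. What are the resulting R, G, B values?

(77, 28, 65)

R = 139 + 0.65 × (43 − 139) = 139 + 0.65 × -96 = 76.6 → 77
G = 62 + 0.65 × (9 − 62) = 62 + 0.65 × -53 = 27.55 → 28
B = 42 + 0.65 × (77 − 42) = 42 + 0.65 × 35 = 64.75 → 65
So the blended color is (77, 28, 65), about #4d1c41.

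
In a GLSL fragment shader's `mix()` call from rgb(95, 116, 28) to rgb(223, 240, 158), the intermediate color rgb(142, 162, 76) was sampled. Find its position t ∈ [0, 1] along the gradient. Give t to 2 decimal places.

Invert the lerp on the B channel (largest span, 130): t = (76 − 28) / (158 − 28) = 48/130 = 0.36923.
Check on R: (142 − 95)/(223 − 95) = 0.3672 ✓

0.37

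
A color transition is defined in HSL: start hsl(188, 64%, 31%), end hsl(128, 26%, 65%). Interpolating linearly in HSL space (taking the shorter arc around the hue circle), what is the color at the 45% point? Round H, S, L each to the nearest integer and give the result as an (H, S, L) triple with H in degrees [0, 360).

(161, 47, 46)

Hue arc: Δh = 128 − 188 = -60° (|Δh| ≤ 180, already the shorter path).
H = 188 + 0.45 × (-60) = 161 → 161°
S = 64 + 0.45 × (26 − 64) = 46.9 → 47%
L = 31 + 0.45 × (65 − 31) = 46.3 → 46%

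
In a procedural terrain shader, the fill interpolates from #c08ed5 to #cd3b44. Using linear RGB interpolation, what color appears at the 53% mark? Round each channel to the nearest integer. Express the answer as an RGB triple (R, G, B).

(199, 98, 136)

#c08ed5 → (192, 142, 213); #cd3b44 → (205, 59, 68).
53% corresponds to t = 0.53.
R = 192 + 0.53 × (205 − 192) = 192 + 0.53 × 13 = 198.89 → 199
G = 142 + 0.53 × (59 − 142) = 142 + 0.53 × -83 = 98.01 → 98
B = 213 + 0.53 × (68 − 213) = 213 + 0.53 × -145 = 136.15 → 136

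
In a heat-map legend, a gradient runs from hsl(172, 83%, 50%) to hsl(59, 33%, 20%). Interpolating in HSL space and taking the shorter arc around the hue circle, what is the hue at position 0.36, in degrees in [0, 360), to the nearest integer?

Hue arc: Δh = 59 − 172 = -113° (|Δh| ≤ 180, already the shorter path).
H = 172 + 0.36 × (-113) = 131.32 → 131°

131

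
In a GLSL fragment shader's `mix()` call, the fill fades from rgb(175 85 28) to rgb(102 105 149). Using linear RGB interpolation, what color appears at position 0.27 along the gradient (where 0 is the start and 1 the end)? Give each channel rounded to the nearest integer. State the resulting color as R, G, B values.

(155, 90, 61)

R = 175 + 0.27 × (102 − 175) = 175 + 0.27 × -73 = 155.29 → 155
G = 85 + 0.27 × (105 − 85) = 85 + 0.27 × 20 = 90.4 → 90
B = 28 + 0.27 × (149 − 28) = 28 + 0.27 × 121 = 60.67 → 61
So the blended color is (155, 90, 61), about #9b5a3d.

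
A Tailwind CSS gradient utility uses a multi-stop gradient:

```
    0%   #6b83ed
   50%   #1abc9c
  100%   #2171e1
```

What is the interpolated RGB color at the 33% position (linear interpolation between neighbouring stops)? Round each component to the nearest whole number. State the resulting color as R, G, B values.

(54, 169, 184)

33% lies between the 0% and 50% stops, so the local fraction is t = (33 − 0)/(50 − 0) = 33/50 ≈ 0.66.
#6b83ed → (107, 131, 237); #1abc9c → (26, 188, 156).
R = 107 + 0.66 × (26 − 107) = 53.54 → 54
G = 131 + 0.66 × (188 − 131) = 168.62 → 169
B = 237 + 0.66 × (156 − 237) = 183.54 → 184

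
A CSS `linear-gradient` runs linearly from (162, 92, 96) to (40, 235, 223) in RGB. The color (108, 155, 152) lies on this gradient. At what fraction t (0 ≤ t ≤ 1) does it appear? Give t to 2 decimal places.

0.44

Invert the lerp on the G channel (largest span, 143): t = (155 − 92) / (235 − 92) = 63/143 = 0.44056.
Check on R: (108 − 162)/(40 − 162) = 0.4426 ✓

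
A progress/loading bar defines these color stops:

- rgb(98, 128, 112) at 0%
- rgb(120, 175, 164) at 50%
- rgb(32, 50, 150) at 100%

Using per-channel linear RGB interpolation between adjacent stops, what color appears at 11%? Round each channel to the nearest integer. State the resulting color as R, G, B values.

11% lies between the 0% and 50% stops, so the local fraction is t = (11 − 0)/(50 − 0) = 11/50 ≈ 0.22.
R = 98 + 0.22 × (120 − 98) = 102.84 → 103
G = 128 + 0.22 × (175 − 128) = 138.34 → 138
B = 112 + 0.22 × (164 − 112) = 123.44 → 123

(103, 138, 123)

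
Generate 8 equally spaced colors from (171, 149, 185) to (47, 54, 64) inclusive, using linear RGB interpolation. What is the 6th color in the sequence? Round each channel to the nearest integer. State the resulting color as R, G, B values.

With 8 swatches and endpoints inclusive, swatch 6 sits at t = (6 − 1)/(8 − 1) = 5/7 ≈ 0.7143.
R = 171 + 0.7143 × (47 − 171) = 82.427 → 82
G = 149 + 0.7143 × (54 − 149) = 81.141 → 81
B = 185 + 0.7143 × (64 − 185) = 98.57 → 99

(82, 81, 99)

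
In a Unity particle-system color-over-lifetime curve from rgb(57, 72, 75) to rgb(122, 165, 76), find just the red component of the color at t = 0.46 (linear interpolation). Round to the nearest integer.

R = 57 + 0.46 × (122 − 57) = 86.9 → 87

87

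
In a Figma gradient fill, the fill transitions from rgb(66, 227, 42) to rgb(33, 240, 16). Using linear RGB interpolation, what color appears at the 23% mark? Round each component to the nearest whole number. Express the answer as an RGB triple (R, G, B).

23% corresponds to t = 0.23.
R = 66 + 0.23 × (33 − 66) = 66 + 0.23 × -33 = 58.41 → 58
G = 227 + 0.23 × (240 − 227) = 227 + 0.23 × 13 = 229.99 → 230
B = 42 + 0.23 × (16 − 42) = 42 + 0.23 × -26 = 36.02 → 36

(58, 230, 36)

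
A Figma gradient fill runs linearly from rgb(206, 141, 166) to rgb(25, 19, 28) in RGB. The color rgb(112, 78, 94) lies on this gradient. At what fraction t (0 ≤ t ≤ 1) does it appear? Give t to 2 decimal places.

Invert the lerp on the R channel (largest span, 181): t = (112 − 206) / (25 − 206) = -94/-181 = 0.51934.
Check on G: (78 − 141)/(19 − 141) = 0.5164 ✓

0.52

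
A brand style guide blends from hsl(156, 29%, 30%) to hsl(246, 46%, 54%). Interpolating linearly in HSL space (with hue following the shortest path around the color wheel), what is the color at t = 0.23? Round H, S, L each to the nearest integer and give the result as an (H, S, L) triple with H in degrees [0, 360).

(177, 33, 36)

Hue arc: Δh = 246 − 156 = 90° (|Δh| ≤ 180, already the shorter path).
H = 156 + 0.23 × (90) = 176.7 → 177°
S = 29 + 0.23 × (46 − 29) = 32.91 → 33%
L = 30 + 0.23 × (54 − 30) = 35.52 → 36%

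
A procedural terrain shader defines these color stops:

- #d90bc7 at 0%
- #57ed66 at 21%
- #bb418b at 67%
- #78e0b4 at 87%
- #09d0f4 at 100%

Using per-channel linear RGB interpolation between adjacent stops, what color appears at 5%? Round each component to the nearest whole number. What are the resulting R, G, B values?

5% lies between the 0% and 21% stops, so the local fraction is t = (5 − 0)/(21 − 0) = 5/21 ≈ 0.2381.
#d90bc7 → (217, 11, 199); #57ed66 → (87, 237, 102).
R = 217 + 0.2381 × (87 − 217) = 186.047 → 186
G = 11 + 0.2381 × (237 − 11) = 64.811 → 65
B = 199 + 0.2381 × (102 − 199) = 175.904 → 176

(186, 65, 176)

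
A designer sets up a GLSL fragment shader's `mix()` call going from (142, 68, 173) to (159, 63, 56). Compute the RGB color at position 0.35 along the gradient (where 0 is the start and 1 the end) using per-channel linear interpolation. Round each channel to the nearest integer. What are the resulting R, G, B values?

(148, 66, 132)

R = 142 + 0.35 × (159 − 142) = 142 + 0.35 × 17 = 147.95 → 148
G = 68 + 0.35 × (63 − 68) = 68 + 0.35 × -5 = 66.25 → 66
B = 173 + 0.35 × (56 − 173) = 173 + 0.35 × -117 = 132.05 → 132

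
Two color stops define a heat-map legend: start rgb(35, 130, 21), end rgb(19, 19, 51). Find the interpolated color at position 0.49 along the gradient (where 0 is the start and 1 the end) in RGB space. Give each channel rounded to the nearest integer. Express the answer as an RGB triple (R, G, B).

R = 35 + 0.49 × (19 − 35) = 35 + 0.49 × -16 = 27.16 → 27
G = 130 + 0.49 × (19 − 130) = 130 + 0.49 × -111 = 75.61 → 76
B = 21 + 0.49 × (51 − 21) = 21 + 0.49 × 30 = 35.7 → 36

(27, 76, 36)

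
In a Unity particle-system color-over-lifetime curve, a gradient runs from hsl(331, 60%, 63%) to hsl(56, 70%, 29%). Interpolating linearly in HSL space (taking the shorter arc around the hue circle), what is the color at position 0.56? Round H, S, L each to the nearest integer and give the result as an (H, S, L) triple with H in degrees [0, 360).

(19, 66, 44)

Hue: 56 − 331 = -275°, but |-275| > 180 so the shorter arc goes the other way: Δh = -275 + 360 = 85°.
H = 331 + 0.56 × (85) = 378.6 → 379 → 379 mod 360 = 19°
S = 60 + 0.56 × (70 − 60) = 65.6 → 66%
L = 63 + 0.56 × (29 − 63) = 43.96 → 44%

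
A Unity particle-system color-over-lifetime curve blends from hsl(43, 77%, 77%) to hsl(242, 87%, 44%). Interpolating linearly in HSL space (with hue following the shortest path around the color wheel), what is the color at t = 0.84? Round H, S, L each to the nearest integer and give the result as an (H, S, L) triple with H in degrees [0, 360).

Hue: 242 − 43 = 199°, but |199| > 180 so the shorter arc goes the other way: Δh = 199 − 360 = -161°.
H = 43 + 0.84 × (-161) = -92.24 → -92 → -92 mod 360 = 268°
S = 77 + 0.84 × (87 − 77) = 85.4 → 85%
L = 77 + 0.84 × (44 − 77) = 49.28 → 49%

(268, 85, 49)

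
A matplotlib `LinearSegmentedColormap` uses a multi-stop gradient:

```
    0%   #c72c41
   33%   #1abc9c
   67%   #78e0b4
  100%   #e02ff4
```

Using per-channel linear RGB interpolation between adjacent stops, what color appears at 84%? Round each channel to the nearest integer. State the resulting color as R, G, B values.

(174, 133, 213)

84% lies between the 67% and 100% stops, so the local fraction is t = (84 − 67)/(100 − 67) = 17/33 ≈ 0.5152.
#78e0b4 → (120, 224, 180); #e02ff4 → (224, 47, 244).
R = 120 + 0.5152 × (224 − 120) = 173.581 → 174
G = 224 + 0.5152 × (47 − 224) = 132.81 → 133
B = 180 + 0.5152 × (244 − 180) = 212.973 → 213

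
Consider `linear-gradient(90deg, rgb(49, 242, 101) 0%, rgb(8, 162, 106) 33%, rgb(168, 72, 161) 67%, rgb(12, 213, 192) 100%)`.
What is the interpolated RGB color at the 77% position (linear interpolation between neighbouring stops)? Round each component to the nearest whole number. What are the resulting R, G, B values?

77% lies between the 67% and 100% stops, so the local fraction is t = (77 − 67)/(100 − 67) = 10/33 ≈ 0.303.
R = 168 + 0.303 × (12 − 168) = 120.732 → 121
G = 72 + 0.303 × (213 − 72) = 114.723 → 115
B = 161 + 0.303 × (192 − 161) = 170.393 → 170

(121, 115, 170)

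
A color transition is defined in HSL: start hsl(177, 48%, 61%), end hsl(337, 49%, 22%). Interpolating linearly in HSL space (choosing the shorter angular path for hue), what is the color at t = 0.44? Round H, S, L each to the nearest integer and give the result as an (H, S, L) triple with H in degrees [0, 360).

Hue arc: Δh = 337 − 177 = 160° (|Δh| ≤ 180, already the shorter path).
H = 177 + 0.44 × (160) = 247.4 → 247°
S = 48 + 0.44 × (49 − 48) = 48.44 → 48%
L = 61 + 0.44 × (22 − 61) = 43.84 → 44%

(247, 48, 44)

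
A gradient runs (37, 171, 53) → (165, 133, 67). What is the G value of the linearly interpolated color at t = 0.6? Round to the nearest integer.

148

G = 171 + 0.6 × (133 − 171) = 148.2 → 148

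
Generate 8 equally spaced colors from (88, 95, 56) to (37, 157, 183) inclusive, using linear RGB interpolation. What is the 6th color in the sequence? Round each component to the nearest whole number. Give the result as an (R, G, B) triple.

(52, 139, 147)

With 8 swatches and endpoints inclusive, swatch 6 sits at t = (6 − 1)/(8 − 1) = 5/7 ≈ 0.7143.
R = 88 + 0.7143 × (37 − 88) = 51.571 → 52
G = 95 + 0.7143 × (157 − 95) = 139.287 → 139
B = 56 + 0.7143 × (183 − 56) = 146.716 → 147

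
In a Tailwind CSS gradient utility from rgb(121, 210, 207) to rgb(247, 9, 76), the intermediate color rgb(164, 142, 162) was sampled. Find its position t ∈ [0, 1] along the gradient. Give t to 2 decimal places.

Invert the lerp on the G channel (largest span, 201): t = (142 − 210) / (9 − 210) = -68/-201 = 0.33831.
Check on R: (164 − 121)/(247 − 121) = 0.3413 ✓

0.34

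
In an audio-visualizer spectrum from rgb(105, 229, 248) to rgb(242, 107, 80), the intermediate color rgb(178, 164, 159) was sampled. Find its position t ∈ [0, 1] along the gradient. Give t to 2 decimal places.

0.53

Invert the lerp on the B channel (largest span, 168): t = (159 − 248) / (80 − 248) = -89/-168 = 0.52976.
Check on R: (178 − 105)/(242 − 105) = 0.5328 ✓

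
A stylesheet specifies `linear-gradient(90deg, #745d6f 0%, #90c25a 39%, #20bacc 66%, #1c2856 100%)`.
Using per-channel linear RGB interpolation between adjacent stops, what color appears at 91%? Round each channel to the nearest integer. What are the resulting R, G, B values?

(29, 79, 117)

91% lies between the 66% and 100% stops, so the local fraction is t = (91 − 66)/(100 − 66) = 25/34 ≈ 0.7353.
#20bacc → (32, 186, 204); #1c2856 → (28, 40, 86).
R = 32 + 0.7353 × (28 − 32) = 29.059 → 29
G = 186 + 0.7353 × (40 − 186) = 78.646 → 79
B = 204 + 0.7353 × (86 − 204) = 117.235 → 117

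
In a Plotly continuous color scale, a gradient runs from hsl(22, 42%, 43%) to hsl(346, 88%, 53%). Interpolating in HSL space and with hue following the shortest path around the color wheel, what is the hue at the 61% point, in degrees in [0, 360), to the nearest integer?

0

Hue: 346 − 22 = 324°, but |324| > 180 so the shorter arc goes the other way: Δh = 324 − 360 = -36°.
H = 22 + 0.61 × (-36) = 0.04 → 0°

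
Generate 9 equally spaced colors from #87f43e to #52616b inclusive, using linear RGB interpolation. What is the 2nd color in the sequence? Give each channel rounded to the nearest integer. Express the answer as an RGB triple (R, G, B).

(128, 226, 68)

With 9 swatches and endpoints inclusive, swatch 2 sits at t = (2 − 1)/(9 − 1) = 1/8 ≈ 0.125.
#87f43e → (135, 244, 62); #52616b → (82, 97, 107).
R = 135 + 0.125 × (82 − 135) = 128.375 → 128
G = 244 + 0.125 × (97 − 244) = 225.625 → 226
B = 62 + 0.125 × (107 − 62) = 67.625 → 68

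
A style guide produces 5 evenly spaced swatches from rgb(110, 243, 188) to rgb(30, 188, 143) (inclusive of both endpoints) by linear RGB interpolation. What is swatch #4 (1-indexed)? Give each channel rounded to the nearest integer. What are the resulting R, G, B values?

With 5 swatches and endpoints inclusive, swatch 4 sits at t = (4 − 1)/(5 − 1) = 3/4 ≈ 0.75.
R = 110 + 0.75 × (30 − 110) = 50 → 50
G = 243 + 0.75 × (188 − 243) = 201.75 → 202
B = 188 + 0.75 × (143 − 188) = 154.25 → 154

(50, 202, 154)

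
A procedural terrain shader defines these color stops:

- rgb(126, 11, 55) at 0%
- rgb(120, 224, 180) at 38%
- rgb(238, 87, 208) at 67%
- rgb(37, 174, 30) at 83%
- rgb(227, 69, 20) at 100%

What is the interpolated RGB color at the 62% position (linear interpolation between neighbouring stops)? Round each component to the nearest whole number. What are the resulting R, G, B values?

(218, 111, 203)

62% lies between the 38% and 67% stops, so the local fraction is t = (62 − 38)/(67 − 38) = 24/29 ≈ 0.8276.
R = 120 + 0.8276 × (238 − 120) = 217.657 → 218
G = 224 + 0.8276 × (87 − 224) = 110.619 → 111
B = 180 + 0.8276 × (208 − 180) = 203.173 → 203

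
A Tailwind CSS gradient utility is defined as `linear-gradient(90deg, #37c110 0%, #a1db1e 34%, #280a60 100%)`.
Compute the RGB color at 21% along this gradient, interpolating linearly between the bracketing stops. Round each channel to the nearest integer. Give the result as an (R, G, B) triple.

21% lies between the 0% and 34% stops, so the local fraction is t = (21 − 0)/(34 − 0) = 21/34 ≈ 0.6176.
#37c110 → (55, 193, 16); #a1db1e → (161, 219, 30).
R = 55 + 0.6176 × (161 − 55) = 120.466 → 120
G = 193 + 0.6176 × (219 − 193) = 209.058 → 209
B = 16 + 0.6176 × (30 − 16) = 24.646 → 25

(120, 209, 25)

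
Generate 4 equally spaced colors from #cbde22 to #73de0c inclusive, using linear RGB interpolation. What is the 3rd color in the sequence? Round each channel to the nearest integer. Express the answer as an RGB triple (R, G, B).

With 4 swatches and endpoints inclusive, swatch 3 sits at t = (3 − 1)/(4 − 1) = 2/3 ≈ 0.6667.
#cbde22 → (203, 222, 34); #73de0c → (115, 222, 12).
R = 203 + 0.6667 × (115 − 203) = 144.33 → 144
G = 222 + 0.6667 × (222 − 222) = 222 → 222
B = 34 + 0.6667 × (12 − 34) = 19.333 → 19

(144, 222, 19)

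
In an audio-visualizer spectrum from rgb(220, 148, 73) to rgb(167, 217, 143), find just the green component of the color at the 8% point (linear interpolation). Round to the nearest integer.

154

G = 148 + 0.08 × (217 − 148) = 153.52 → 154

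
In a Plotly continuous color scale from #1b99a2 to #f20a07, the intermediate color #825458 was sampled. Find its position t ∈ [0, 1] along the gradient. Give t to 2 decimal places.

0.48

Invert the lerp on the R channel (largest span, 215): t = (130 − 27) / (242 − 27) = 103/215 = 0.47907.
Check on G: (84 − 153)/(10 − 153) = 0.4825 ✓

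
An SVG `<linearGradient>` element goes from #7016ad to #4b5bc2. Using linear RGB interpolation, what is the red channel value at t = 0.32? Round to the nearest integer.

R₁ = 112 (from #7016ad), R₂ = 75 (from #4b5bc2).
R = 112 + 0.32 × (75 − 112) = 100.16 → 100

100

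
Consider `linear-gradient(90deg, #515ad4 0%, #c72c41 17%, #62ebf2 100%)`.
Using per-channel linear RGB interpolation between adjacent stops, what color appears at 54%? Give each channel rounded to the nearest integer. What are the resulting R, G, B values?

54% lies between the 17% and 100% stops, so the local fraction is t = (54 − 17)/(100 − 17) = 37/83 ≈ 0.4458.
#c72c41 → (199, 44, 65); #62ebf2 → (98, 235, 242).
R = 199 + 0.4458 × (98 − 199) = 153.974 → 154
G = 44 + 0.4458 × (235 − 44) = 129.148 → 129
B = 65 + 0.4458 × (242 − 65) = 143.907 → 144

(154, 129, 144)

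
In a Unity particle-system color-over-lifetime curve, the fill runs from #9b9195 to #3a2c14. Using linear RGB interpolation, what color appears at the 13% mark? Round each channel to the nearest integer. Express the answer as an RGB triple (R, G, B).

#9b9195 → (155, 145, 149); #3a2c14 → (58, 44, 20).
13% corresponds to t = 0.13.
R = 155 + 0.13 × (58 − 155) = 155 + 0.13 × -97 = 142.39 → 142
G = 145 + 0.13 × (44 − 145) = 145 + 0.13 × -101 = 131.87 → 132
B = 149 + 0.13 × (20 − 149) = 149 + 0.13 × -129 = 132.23 → 132
So the blended color is (142, 132, 132), about #8e8484.

(142, 132, 132)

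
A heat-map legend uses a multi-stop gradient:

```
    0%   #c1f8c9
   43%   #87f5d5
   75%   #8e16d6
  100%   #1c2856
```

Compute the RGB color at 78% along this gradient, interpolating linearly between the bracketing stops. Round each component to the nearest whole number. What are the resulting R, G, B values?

(128, 24, 199)

78% lies between the 75% and 100% stops, so the local fraction is t = (78 − 75)/(100 − 75) = 3/25 ≈ 0.12.
#8e16d6 → (142, 22, 214); #1c2856 → (28, 40, 86).
R = 142 + 0.12 × (28 − 142) = 128.32 → 128
G = 22 + 0.12 × (40 − 22) = 24.16 → 24
B = 214 + 0.12 × (86 − 214) = 198.64 → 199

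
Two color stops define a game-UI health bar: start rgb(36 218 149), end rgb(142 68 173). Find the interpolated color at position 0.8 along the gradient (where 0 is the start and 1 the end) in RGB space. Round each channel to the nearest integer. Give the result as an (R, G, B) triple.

(121, 98, 168)

R = 36 + 0.8 × (142 − 36) = 36 + 0.8 × 106 = 120.8 → 121
G = 218 + 0.8 × (68 − 218) = 218 + 0.8 × -150 = 98 → 98
B = 149 + 0.8 × (173 − 149) = 149 + 0.8 × 24 = 168.2 → 168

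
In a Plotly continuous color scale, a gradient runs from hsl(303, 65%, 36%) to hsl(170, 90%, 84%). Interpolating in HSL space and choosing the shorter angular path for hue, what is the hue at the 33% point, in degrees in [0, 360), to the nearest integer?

259

Hue arc: Δh = 170 − 303 = -133° (|Δh| ≤ 180, already the shorter path).
H = 303 + 0.33 × (-133) = 259.11 → 259°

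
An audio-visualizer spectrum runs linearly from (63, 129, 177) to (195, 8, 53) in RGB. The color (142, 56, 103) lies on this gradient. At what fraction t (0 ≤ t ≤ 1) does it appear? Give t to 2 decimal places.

0.60

Invert the lerp on the R channel (largest span, 132): t = (142 − 63) / (195 − 63) = 79/132 = 0.59848.
Check on G: (56 − 129)/(8 − 129) = 0.6033 ✓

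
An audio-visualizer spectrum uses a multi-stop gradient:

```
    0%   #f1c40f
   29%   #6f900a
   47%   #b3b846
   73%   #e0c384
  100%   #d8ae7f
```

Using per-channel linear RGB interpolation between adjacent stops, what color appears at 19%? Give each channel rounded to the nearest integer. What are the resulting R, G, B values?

19% lies between the 0% and 29% stops, so the local fraction is t = (19 − 0)/(29 − 0) = 19/29 ≈ 0.6552.
#f1c40f → (241, 196, 15); #6f900a → (111, 144, 10).
R = 241 + 0.6552 × (111 − 241) = 155.824 → 156
G = 196 + 0.6552 × (144 − 196) = 161.93 → 162
B = 15 + 0.6552 × (10 − 15) = 11.724 → 12

(156, 162, 12)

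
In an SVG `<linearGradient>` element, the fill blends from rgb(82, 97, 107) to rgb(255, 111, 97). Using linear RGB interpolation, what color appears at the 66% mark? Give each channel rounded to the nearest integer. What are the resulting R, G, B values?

(196, 106, 100)

66% corresponds to t = 0.66.
R = 82 + 0.66 × (255 − 82) = 82 + 0.66 × 173 = 196.18 → 196
G = 97 + 0.66 × (111 − 97) = 97 + 0.66 × 14 = 106.24 → 106
B = 107 + 0.66 × (97 − 107) = 107 + 0.66 × -10 = 100.4 → 100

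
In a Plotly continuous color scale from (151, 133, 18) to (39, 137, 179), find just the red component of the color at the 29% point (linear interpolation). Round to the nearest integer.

119

R = 151 + 0.29 × (39 − 151) = 118.52 → 119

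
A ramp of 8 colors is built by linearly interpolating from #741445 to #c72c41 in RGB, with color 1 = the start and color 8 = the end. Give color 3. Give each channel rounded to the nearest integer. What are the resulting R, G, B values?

With 8 swatches and endpoints inclusive, swatch 3 sits at t = (3 − 1)/(8 − 1) = 2/7 ≈ 0.2857.
#741445 → (116, 20, 69); #c72c41 → (199, 44, 65).
R = 116 + 0.2857 × (199 − 116) = 139.713 → 140
G = 20 + 0.2857 × (44 − 20) = 26.857 → 27
B = 69 + 0.2857 × (65 − 69) = 67.857 → 68

(140, 27, 68)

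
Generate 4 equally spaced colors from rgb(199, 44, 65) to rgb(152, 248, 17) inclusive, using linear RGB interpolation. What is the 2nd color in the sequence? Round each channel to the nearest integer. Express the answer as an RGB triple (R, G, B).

With 4 swatches and endpoints inclusive, swatch 2 sits at t = (2 − 1)/(4 − 1) = 1/3 ≈ 0.3333.
R = 199 + 0.3333 × (152 − 199) = 183.335 → 183
G = 44 + 0.3333 × (248 − 44) = 111.993 → 112
B = 65 + 0.3333 × (17 − 65) = 49.002 → 49

(183, 112, 49)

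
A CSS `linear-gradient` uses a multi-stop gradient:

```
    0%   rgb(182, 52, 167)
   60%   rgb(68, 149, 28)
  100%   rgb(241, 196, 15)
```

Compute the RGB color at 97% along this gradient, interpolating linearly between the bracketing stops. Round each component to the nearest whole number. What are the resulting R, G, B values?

97% lies between the 60% and 100% stops, so the local fraction is t = (97 − 60)/(100 − 60) = 37/40 ≈ 0.925.
R = 68 + 0.925 × (241 − 68) = 228.025 → 228
G = 149 + 0.925 × (196 − 149) = 192.475 → 192
B = 28 + 0.925 × (15 − 28) = 15.975 → 16

(228, 192, 16)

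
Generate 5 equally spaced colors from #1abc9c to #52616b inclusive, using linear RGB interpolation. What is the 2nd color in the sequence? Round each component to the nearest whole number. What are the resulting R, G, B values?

With 5 swatches and endpoints inclusive, swatch 2 sits at t = (2 − 1)/(5 − 1) = 1/4 ≈ 0.25.
#1abc9c → (26, 188, 156); #52616b → (82, 97, 107).
R = 26 + 0.25 × (82 − 26) = 40 → 40
G = 188 + 0.25 × (97 − 188) = 165.25 → 165
B = 156 + 0.25 × (107 − 156) = 143.75 → 144

(40, 165, 144)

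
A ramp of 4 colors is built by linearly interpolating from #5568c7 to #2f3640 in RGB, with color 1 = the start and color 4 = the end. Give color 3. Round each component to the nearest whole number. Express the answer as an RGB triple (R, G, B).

(60, 71, 109)

With 4 swatches and endpoints inclusive, swatch 3 sits at t = (3 − 1)/(4 − 1) = 2/3 ≈ 0.6667.
#5568c7 → (85, 104, 199); #2f3640 → (47, 54, 64).
R = 85 + 0.6667 × (47 − 85) = 59.665 → 60
G = 104 + 0.6667 × (54 − 104) = 70.665 → 71
B = 199 + 0.6667 × (64 − 199) = 108.996 → 109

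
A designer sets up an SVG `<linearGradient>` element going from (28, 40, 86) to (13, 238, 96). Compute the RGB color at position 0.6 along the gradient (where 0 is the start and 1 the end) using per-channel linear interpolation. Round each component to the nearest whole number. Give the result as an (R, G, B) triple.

(19, 159, 92)

R = 28 + 0.6 × (13 − 28) = 28 + 0.6 × -15 = 19 → 19
G = 40 + 0.6 × (238 − 40) = 40 + 0.6 × 198 = 158.8 → 159
B = 86 + 0.6 × (96 − 86) = 86 + 0.6 × 10 = 92 → 92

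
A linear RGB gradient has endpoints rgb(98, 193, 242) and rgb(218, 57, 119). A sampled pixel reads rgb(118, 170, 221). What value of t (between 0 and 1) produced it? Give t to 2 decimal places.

Invert the lerp on the G channel (largest span, 136): t = (170 − 193) / (57 − 193) = -23/-136 = 0.16912.
Check on R: (118 − 98)/(218 − 98) = 0.1667 ✓

0.17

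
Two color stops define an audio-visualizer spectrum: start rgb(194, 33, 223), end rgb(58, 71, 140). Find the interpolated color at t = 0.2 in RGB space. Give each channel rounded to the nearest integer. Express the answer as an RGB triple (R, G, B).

R = 194 + 0.2 × (58 − 194) = 194 + 0.2 × -136 = 166.8 → 167
G = 33 + 0.2 × (71 − 33) = 33 + 0.2 × 38 = 40.6 → 41
B = 223 + 0.2 × (140 − 223) = 223 + 0.2 × -83 = 206.4 → 206

(167, 41, 206)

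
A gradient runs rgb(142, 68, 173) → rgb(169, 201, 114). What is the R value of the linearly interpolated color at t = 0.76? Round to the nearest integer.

163

R = 142 + 0.76 × (169 − 142) = 162.52 → 163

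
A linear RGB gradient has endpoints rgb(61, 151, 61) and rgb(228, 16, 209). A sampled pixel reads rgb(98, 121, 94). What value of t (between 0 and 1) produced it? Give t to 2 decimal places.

0.22

Invert the lerp on the R channel (largest span, 167): t = (98 − 61) / (228 − 61) = 37/167 = 0.22156.
Check on G: (121 − 151)/(16 − 151) = 0.2222 ✓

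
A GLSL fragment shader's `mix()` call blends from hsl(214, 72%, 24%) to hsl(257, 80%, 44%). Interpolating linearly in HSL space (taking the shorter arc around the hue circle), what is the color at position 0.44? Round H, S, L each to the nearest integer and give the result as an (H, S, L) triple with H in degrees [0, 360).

Hue arc: Δh = 257 − 214 = 43° (|Δh| ≤ 180, already the shorter path).
H = 214 + 0.44 × (43) = 232.92 → 233°
S = 72 + 0.44 × (80 − 72) = 75.52 → 76%
L = 24 + 0.44 × (44 − 24) = 32.8 → 33%

(233, 76, 33)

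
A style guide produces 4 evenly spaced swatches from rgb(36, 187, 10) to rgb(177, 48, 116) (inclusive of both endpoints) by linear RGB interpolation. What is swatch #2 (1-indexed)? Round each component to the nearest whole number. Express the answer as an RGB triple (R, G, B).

With 4 swatches and endpoints inclusive, swatch 2 sits at t = (2 − 1)/(4 − 1) = 1/3 ≈ 0.3333.
R = 36 + 0.3333 × (177 − 36) = 82.995 → 83
G = 187 + 0.3333 × (48 − 187) = 140.671 → 141
B = 10 + 0.3333 × (116 − 10) = 45.33 → 45

(83, 141, 45)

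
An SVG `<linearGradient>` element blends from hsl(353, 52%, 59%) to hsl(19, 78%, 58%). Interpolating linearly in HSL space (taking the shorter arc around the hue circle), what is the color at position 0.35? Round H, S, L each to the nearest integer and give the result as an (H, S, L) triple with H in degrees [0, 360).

(2, 61, 59)

Hue: 19 − 353 = -334°, but |-334| > 180 so the shorter arc goes the other way: Δh = -334 + 360 = 26°.
H = 353 + 0.35 × (26) = 362.1 → 362 → 362 mod 360 = 2°
S = 52 + 0.35 × (78 − 52) = 61.1 → 61%
L = 59 + 0.35 × (58 − 59) = 58.65 → 59%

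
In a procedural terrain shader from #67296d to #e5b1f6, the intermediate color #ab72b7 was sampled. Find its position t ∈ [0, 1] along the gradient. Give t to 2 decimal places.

0.54

Invert the lerp on the B channel (largest span, 137): t = (183 − 109) / (246 − 109) = 74/137 = 0.54015.
Check on R: (171 − 103)/(229 − 103) = 0.5397 ✓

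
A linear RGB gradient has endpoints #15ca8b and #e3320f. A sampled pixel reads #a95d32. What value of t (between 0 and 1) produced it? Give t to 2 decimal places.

0.72

Invert the lerp on the R channel (largest span, 206): t = (169 − 21) / (227 − 21) = 148/206 = 0.71845.
Check on G: (93 − 202)/(50 − 202) = 0.7171 ✓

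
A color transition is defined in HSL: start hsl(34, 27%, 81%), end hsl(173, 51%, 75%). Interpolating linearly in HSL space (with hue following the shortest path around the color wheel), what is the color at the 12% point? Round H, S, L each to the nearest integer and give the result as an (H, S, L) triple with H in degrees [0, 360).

(51, 30, 80)

Hue arc: Δh = 173 − 34 = 139° (|Δh| ≤ 180, already the shorter path).
H = 34 + 0.12 × (139) = 50.68 → 51°
S = 27 + 0.12 × (51 − 27) = 29.88 → 30%
L = 81 + 0.12 × (75 − 81) = 80.28 → 80%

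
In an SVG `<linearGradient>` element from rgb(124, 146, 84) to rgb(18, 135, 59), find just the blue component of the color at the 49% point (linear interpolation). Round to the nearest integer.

B = 84 + 0.49 × (59 − 84) = 71.75 → 72

72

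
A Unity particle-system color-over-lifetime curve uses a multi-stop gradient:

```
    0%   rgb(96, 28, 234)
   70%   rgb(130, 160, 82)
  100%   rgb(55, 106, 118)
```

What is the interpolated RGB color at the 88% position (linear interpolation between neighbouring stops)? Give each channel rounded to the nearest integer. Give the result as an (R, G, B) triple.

(85, 128, 104)

88% lies between the 70% and 100% stops, so the local fraction is t = (88 − 70)/(100 − 70) = 18/30 ≈ 0.6.
R = 130 + 0.6 × (55 − 130) = 85 → 85
G = 160 + 0.6 × (106 − 160) = 127.6 → 128
B = 82 + 0.6 × (118 − 82) = 103.6 → 104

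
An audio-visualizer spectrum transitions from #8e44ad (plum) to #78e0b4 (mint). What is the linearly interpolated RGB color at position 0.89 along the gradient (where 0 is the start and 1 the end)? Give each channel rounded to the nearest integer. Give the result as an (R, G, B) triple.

(122, 207, 179)

#8e44ad → (142, 68, 173); #78e0b4 → (120, 224, 180).
R = 142 + 0.89 × (120 − 142) = 142 + 0.89 × -22 = 122.42 → 122
G = 68 + 0.89 × (224 − 68) = 68 + 0.89 × 156 = 206.84 → 207
B = 173 + 0.89 × (180 − 173) = 173 + 0.89 × 7 = 179.23 → 179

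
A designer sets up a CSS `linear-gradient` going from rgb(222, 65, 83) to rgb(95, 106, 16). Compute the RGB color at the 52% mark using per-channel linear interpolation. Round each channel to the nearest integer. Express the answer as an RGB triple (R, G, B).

(156, 86, 48)

52% corresponds to t = 0.52.
R = 222 + 0.52 × (95 − 222) = 222 + 0.52 × -127 = 155.96 → 156
G = 65 + 0.52 × (106 − 65) = 65 + 0.52 × 41 = 86.32 → 86
B = 83 + 0.52 × (16 − 83) = 83 + 0.52 × -67 = 48.16 → 48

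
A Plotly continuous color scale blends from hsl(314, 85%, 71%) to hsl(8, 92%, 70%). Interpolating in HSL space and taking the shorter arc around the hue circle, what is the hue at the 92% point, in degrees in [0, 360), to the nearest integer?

Hue: 8 − 314 = -306°, but |-306| > 180 so the shorter arc goes the other way: Δh = -306 + 360 = 54°.
H = 314 + 0.92 × (54) = 363.68 → 364 → 364 mod 360 = 4°

4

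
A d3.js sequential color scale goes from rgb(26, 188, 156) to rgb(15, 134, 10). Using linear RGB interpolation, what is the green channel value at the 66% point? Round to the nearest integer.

152

G = 188 + 0.66 × (134 − 188) = 152.36 → 152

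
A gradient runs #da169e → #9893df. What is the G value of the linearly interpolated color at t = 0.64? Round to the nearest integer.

102

G₁ = 22 (from #da169e), G₂ = 147 (from #9893df).
G = 22 + 0.64 × (147 − 22) = 102 → 102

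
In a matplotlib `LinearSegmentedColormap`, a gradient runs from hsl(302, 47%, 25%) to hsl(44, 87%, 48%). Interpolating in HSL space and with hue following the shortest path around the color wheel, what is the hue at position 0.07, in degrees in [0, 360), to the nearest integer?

Hue: 44 − 302 = -258°, but |-258| > 180 so the shorter arc goes the other way: Δh = -258 + 360 = 102°.
H = 302 + 0.07 × (102) = 309.14 → 309°

309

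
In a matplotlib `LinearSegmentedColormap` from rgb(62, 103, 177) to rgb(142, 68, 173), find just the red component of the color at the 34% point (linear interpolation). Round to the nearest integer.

R = 62 + 0.34 × (142 − 62) = 89.2 → 89

89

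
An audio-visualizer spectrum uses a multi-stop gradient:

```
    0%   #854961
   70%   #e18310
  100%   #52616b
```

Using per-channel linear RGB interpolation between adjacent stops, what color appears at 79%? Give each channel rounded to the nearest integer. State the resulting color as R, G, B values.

(182, 121, 43)

79% lies between the 70% and 100% stops, so the local fraction is t = (79 − 70)/(100 − 70) = 9/30 ≈ 0.3.
#e18310 → (225, 131, 16); #52616b → (82, 97, 107).
R = 225 + 0.3 × (82 − 225) = 182.1 → 182
G = 131 + 0.3 × (97 − 131) = 120.8 → 121
B = 16 + 0.3 × (107 − 16) = 43.3 → 43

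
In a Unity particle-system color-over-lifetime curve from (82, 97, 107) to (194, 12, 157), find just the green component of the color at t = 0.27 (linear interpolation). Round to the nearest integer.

G = 97 + 0.27 × (12 − 97) = 74.05 → 74

74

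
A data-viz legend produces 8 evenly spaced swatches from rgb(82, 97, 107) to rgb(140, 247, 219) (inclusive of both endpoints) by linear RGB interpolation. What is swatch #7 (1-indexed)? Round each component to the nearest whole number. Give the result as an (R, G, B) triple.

(132, 226, 203)

With 8 swatches and endpoints inclusive, swatch 7 sits at t = (7 − 1)/(8 − 1) = 6/7 ≈ 0.8571.
R = 82 + 0.8571 × (140 − 82) = 131.712 → 132
G = 97 + 0.8571 × (247 − 97) = 225.565 → 226
B = 107 + 0.8571 × (219 − 107) = 202.995 → 203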